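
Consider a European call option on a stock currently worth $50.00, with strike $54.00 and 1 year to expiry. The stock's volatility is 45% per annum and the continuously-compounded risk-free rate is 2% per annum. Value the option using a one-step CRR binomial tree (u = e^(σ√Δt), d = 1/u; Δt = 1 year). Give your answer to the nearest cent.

CRR parameters: u = e^(σ√Δt) = e^(0.45·√1) = 1.5683, d = 1/u = 0.6376
Per-period rate: rΔt = 0.02·1 = 0.02, so R = e^0.02 = 1.0202
Risk-neutral probability p = (e^0.02 − 0.6376)/(1.5683 − 0.6376) = 0.3826/0.9307 = 0.4111
Terminal stock prices: S_u = 78.42, S_d = 31.88
Terminal payoffs (S − K): max(24.42, 0) = 24.42, max(-22.12, 0) = 0
Node 0 (S = 50): V_0 = e^(−0.02)·[0.4111·24.4156 + 0.5889·0.0000] = 9.8377

$9.84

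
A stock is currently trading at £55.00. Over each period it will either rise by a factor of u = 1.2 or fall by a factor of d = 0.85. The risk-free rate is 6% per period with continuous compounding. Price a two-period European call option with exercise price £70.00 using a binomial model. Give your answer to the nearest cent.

Risk-neutral probability p = (e^0.06 − 0.85)/(1.2 − 0.85) = 0.2118/0.3500 = 0.6052
Terminal stock prices: S_uu = 79.2, S_ud = 56.1, S_dd = 39.74
Terminal payoffs (S − K): max(9.2, 0) = 9.2, max(-13.9, 0) = 0, max(-30.26, 0) = 0
Node u (S = 66): V_u = e^(−0.06)·[0.6052·9.2000 + 0.3948·0.0000] = 5.2440
Node d (S = 46.75): V_d = e^(−0.06)·[0.6052·0.0000 + 0.3948·0.0000] = 0.0000
Node 0 (S = 55): V_0 = e^(−0.06)·[0.6052·5.2440 + 0.3948·0.0000] = 2.9891

£2.99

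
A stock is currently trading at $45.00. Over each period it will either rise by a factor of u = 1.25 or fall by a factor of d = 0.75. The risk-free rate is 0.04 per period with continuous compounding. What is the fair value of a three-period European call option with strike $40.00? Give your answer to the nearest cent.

Risk-neutral probability p = (e^0.04 − 0.75)/(1.25 − 0.75) = 0.2908/0.5000 = 0.5816
Terminal stock prices: S_uuu = 87.89, S_uud = 52.73, S_udd = 31.64, S_ddd = 18.98
Terminal payoffs (S − K): max(47.89, 0) = 47.89, max(12.73, 0) = 12.73, max(-8.359, 0) = 0, max(-21.02, 0) = 0
Node uu (S = 70.31): V_uu = e^(−0.04)·[0.5816·47.8906 + 0.4184·12.7344] = 31.8809
Node ud (S = 42.19): V_ud = e^(−0.04)·[0.5816·12.7344 + 0.4184·0.0000] = 7.1162
Node dd (S = 25.31): V_dd = e^(−0.04)·[0.5816·0.0000 + 0.4184·0.0000] = 0.0000
Node u (S = 56.25): V_u = e^(−0.04)·[0.5816·31.8809 + 0.4184·7.1162] = 20.6761
Node d (S = 33.75): V_d = e^(−0.04)·[0.5816·7.1162 + 0.4184·0.0000] = 3.9766
Node 0 (S = 45): V_0 = e^(−0.04)·[0.5816·20.6761 + 0.4184·3.9766] = 13.1526

$13.15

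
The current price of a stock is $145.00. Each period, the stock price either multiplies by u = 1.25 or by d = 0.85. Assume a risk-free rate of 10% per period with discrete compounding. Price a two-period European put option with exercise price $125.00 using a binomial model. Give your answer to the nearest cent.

$2.35

Risk-neutral probability p = (1 + 0.1 − 0.85)/(1.25 − 0.85) = 0.2500/0.4000 = 0.6250
Terminal stock prices: S_uu = 226.6, S_ud = 154.1, S_dd = 104.8
Terminal payoffs (K − S): max(-101.6, 0) = 0, max(-29.06, 0) = 0, max(20.24, 0) = 20.24
Node u (S = 181.2): V_u = 1/1.1·[0.6250·0.0000 + 0.3750·0.0000] = 0.0000
Node d (S = 123.2): V_d = 1/1.1·[0.6250·0.0000 + 0.3750·20.2375] = 6.8991
Node 0 (S = 145): V_0 = 1/1.1·[0.6250·0.0000 + 0.3750·6.8991] = 2.3520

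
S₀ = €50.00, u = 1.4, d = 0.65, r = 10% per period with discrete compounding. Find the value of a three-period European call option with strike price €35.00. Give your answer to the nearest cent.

Risk-neutral probability p = (1 + 0.1 − 0.65)/(1.4 − 0.65) = 0.4500/0.7500 = 0.6000
Terminal stock prices: S_uuu = 137.2, S_uud = 63.7, S_udd = 29.58, S_ddd = 13.73
Terminal payoffs (S − K): max(102.2, 0) = 102.2, max(28.7, 0) = 28.7, max(-5.425, 0) = 0, max(-21.27, 0) = 0
Node uu (S = 98): V_uu = 1/1.1·[0.6000·102.2000 + 0.4000·28.7000] = 66.1818
Node ud (S = 45.5): V_ud = 1/1.1·[0.6000·28.7000 + 0.4000·0.0000] = 15.6545
Node dd (S = 21.13): V_dd = 1/1.1·[0.6000·0.0000 + 0.4000·0.0000] = 0.0000
Node u (S = 70): V_u = 1/1.1·[0.6000·66.1818 + 0.4000·15.6545] = 41.7917
Node d (S = 32.5): V_d = 1/1.1·[0.6000·15.6545 + 0.4000·0.0000] = 8.5388
Node 0 (S = 50): V_0 = 1/1.1·[0.6000·41.7917 + 0.4000·8.5388] = 25.9005

€25.90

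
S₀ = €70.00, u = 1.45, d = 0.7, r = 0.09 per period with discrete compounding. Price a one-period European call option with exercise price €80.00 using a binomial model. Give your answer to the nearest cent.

Risk-neutral probability p = (1 + 0.09 − 0.7)/(1.45 − 0.7) = 0.3900/0.7500 = 0.5200
Terminal stock prices: S_u = 101.5, S_d = 49
Terminal payoffs (S − K): max(21.5, 0) = 21.5, max(-31, 0) = 0
Node 0 (S = 70): V_0 = 1/1.09·[0.5200·21.5000 + 0.4800·0.0000] = 10.2569

€10.26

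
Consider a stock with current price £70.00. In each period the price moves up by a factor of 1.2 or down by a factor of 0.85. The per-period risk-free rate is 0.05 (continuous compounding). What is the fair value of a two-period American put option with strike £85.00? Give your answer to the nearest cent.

£15.00

Risk-neutral probability p = (e^0.05 − 0.85)/(1.2 − 0.85) = 0.2013/0.3500 = 0.5751
Terminal stock prices: S_uu = 100.8, S_ud = 71.4, S_dd = 50.57
Terminal payoffs (K − S): max(-15.8, 0) = 0, max(13.6, 0) = 13.6, max(34.43, 0) = 34.43
Node u (S = 84): continuation = e^(−0.05)·[0.5751·0.0000 + 0.4249·13.6000] = 5.4973; exercise value = 1.0000 ≤ continuation, so V_u = 5.4973
Node d (S = 59.5): continuation = e^(−0.05)·[0.5751·13.6000 + 0.4249·34.4250] = 21.3545; exercise value = 25.5000 > continuation, so V_d = 25.5000 (exercise)
Node 0 (S = 70): continuation = e^(−0.05)·[0.5751·5.4973 + 0.4249·25.5000] = 13.3146; exercise value = 15.0000 > continuation, so V_0 = 15.0000 (exercise)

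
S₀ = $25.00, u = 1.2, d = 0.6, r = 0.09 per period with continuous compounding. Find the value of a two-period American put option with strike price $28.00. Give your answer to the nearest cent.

Risk-neutral probability p = (e^0.09 − 0.6)/(1.2 − 0.6) = 0.4942/0.6000 = 0.8236
Terminal stock prices: S_uu = 36, S_ud = 18, S_dd = 9
Terminal payoffs (K − S): max(-8, 0) = 0, max(10, 0) = 10, max(19, 0) = 19
Node u (S = 30): continuation = e^(−0.09)·[0.8236·0.0000 + 0.1764·10.0000] = 1.6120; exercise value = 0.0000 ≤ continuation, so V_u = 1.6120
Node d (S = 15): continuation = e^(−0.09)·[0.8236·10.0000 + 0.1764·19.0000] = 10.5901; exercise value = 13.0000 > continuation, so V_d = 13.0000 (exercise)
Node 0 (S = 25): continuation = e^(−0.09)·[0.8236·1.6120 + 0.1764·13.0000] = 3.3089; exercise value = 3.0000 ≤ continuation, so V_0 = 3.3089

$3.31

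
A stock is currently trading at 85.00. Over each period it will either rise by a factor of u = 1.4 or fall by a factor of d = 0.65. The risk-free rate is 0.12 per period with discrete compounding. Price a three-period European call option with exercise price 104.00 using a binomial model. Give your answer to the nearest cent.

Risk-neutral probability p = (1 + 0.12 − 0.65)/(1.4 − 0.65) = 0.4700/0.7500 = 0.6267
Terminal stock prices: S_uuu = 233.2, S_uud = 108.3, S_udd = 50.28, S_ddd = 23.34
Terminal payoffs (S − K): max(129.2, 0) = 129.2, max(4.29, 0) = 4.29, max(-53.72, 0) = 0, max(-80.66, 0) = 0
Node uu (S = 166.6): V_uu = 1/1.12·[0.6267·129.2400 + 0.3733·4.2900] = 73.7429
Node ud (S = 77.35): V_ud = 1/1.12·[0.6267·4.2900 + 0.3733·0.0000] = 2.4004
Node dd (S = 35.91): V_dd = 1/1.12·[0.6267·0.0000 + 0.3733·0.0000] = 0.0000
Node u (S = 119): V_u = 1/1.12·[0.6267·73.7429 + 0.3733·2.4004] = 42.0610
Node d (S = 55.25): V_d = 1/1.12·[0.6267·2.4004 + 0.3733·0.0000] = 1.3431
Node 0 (S = 85): V_0 = 1/1.12·[0.6267·42.0610 + 0.3733·1.3431] = 23.9818

23.98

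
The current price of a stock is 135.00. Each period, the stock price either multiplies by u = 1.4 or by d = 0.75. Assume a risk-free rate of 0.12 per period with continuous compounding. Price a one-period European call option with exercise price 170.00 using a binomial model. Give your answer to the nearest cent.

Risk-neutral probability p = (e^0.12 − 0.75)/(1.4 − 0.75) = 0.3775/0.6500 = 0.5808
Terminal stock prices: S_u = 189, S_d = 101.2
Terminal payoffs (S − K): max(19, 0) = 19, max(-68.75, 0) = 0
Node 0 (S = 135): V_0 = e^(−0.12)·[0.5808·19.0000 + 0.4192·0.0000] = 9.7867

9.79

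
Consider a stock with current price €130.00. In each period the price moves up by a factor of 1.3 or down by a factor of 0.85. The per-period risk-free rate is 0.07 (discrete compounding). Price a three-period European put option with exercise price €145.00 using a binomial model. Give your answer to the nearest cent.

€14.26

Risk-neutral probability p = (1 + 0.07 − 0.85)/(1.3 − 0.85) = 0.2200/0.4500 = 0.4889
Terminal stock prices: S_uuu = 285.6, S_uud = 186.7, S_udd = 122.1, S_ddd = 79.84
Terminal payoffs (K − S): max(-140.6, 0) = 0, max(-41.75, 0) = 0, max(22.9, 0) = 22.9, max(65.16, 0) = 65.16
Node uu (S = 219.7): V_uu = 1/1.07·[0.4889·0.0000 + 0.5111·0.0000] = 0.0000
Node ud (S = 143.7): V_ud = 1/1.07·[0.4889·0.0000 + 0.5111·22.8975] = 10.9375
Node dd (S = 93.92): V_dd = 1/1.07·[0.4889·22.8975 + 0.5111·65.1638] = 41.5890
Node u (S = 169): V_u = 1/1.07·[0.4889·0.0000 + 0.5111·10.9375] = 5.2246
Node d (S = 110.5): V_d = 1/1.07·[0.4889·10.9375 + 0.5111·41.5890] = 24.8634
Node 0 (S = 130): V_0 = 1/1.07·[0.4889·5.2246 + 0.5111·24.8634] = 14.2637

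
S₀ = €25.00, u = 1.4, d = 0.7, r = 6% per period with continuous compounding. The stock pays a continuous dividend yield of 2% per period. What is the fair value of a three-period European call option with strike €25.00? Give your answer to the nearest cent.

Per-period risk-free factor R = e^0.06 = 1.0618; dividend-adjusted growth = e^(0.06−0.02) = 1.0408.
Risk-neutral probability p = (1.0408 − 0.7)/(1.4 − 0.7) = 0.3408/0.7000 = 0.4869
Terminal stock prices: S_uuu = 68.6, S_uud = 34.3, S_udd = 17.15, S_ddd = 8.575
Terminal payoffs (S − K): max(43.6, 0) = 43.6, max(9.3, 0) = 9.3, max(-7.85, 0) = 0, max(-16.43, 0) = 0
Node uu (S = 49): V_uu = e^(−0.06)·[0.4869·43.6000 + 0.5131·9.3000] = 24.4856
Node ud (S = 24.5): V_ud = e^(−0.06)·[0.4869·9.3000 + 0.5131·0.0000] = 4.2642
Node dd (S = 12.25): V_dd = e^(−0.06)·[0.4869·0.0000 + 0.5131·0.0000] = 0.0000
Node u (S = 35): V_u = e^(−0.06)·[0.4869·24.4856 + 0.5131·4.2642] = 13.2878
Node d (S = 17.5): V_d = e^(−0.06)·[0.4869·4.2642 + 0.5131·0.0000] = 1.9552
Node 0 (S = 25): V_0 = e^(−0.06)·[0.4869·13.2878 + 0.5131·1.9552] = 7.0376

€7.04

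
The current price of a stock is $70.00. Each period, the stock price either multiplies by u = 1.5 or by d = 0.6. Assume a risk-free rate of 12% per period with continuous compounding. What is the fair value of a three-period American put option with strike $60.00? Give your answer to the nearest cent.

Risk-neutral probability p = (e^0.12 − 0.6)/(1.5 − 0.6) = 0.5275/0.9000 = 0.5861
Terminal stock prices: S_uuu = 236.2, S_uud = 94.5, S_udd = 37.8, S_ddd = 15.12
Terminal payoffs (K − S): max(-176.2, 0) = 0, max(-34.5, 0) = 0, max(22.2, 0) = 22.2, max(44.88, 0) = 44.88
Node uu (S = 157.5): continuation = e^(−0.12)·[0.5861·0.0000 + 0.4139·0.0000] = 0.0000; exercise value = 0.0000 ≤ continuation, so V_uu = 0.0000
Node ud (S = 63): continuation = e^(−0.12)·[0.5861·0.0000 + 0.4139·22.2000] = 8.1494; exercise value = 0.0000 ≤ continuation, so V_ud = 8.1494
Node dd (S = 25.2): continuation = e^(−0.12)·[0.5861·22.2000 + 0.4139·44.8800] = 28.0152; exercise value = 34.8000 > continuation, so V_dd = 34.8000 (exercise)
Node u (S = 105): continuation = e^(−0.12)·[0.5861·0.0000 + 0.4139·8.1494] = 2.9916; exercise value = 0.0000 ≤ continuation, so V_u = 2.9916
Node d (S = 42): continuation = e^(−0.12)·[0.5861·8.1494 + 0.4139·34.8000] = 17.0110; exercise value = 18.0000 > continuation, so V_d = 18.0000 (exercise)
Node 0 (S = 70): continuation = e^(−0.12)·[0.5861·2.9916 + 0.4139·18.0000] = 8.1627; exercise value = 0.0000 ≤ continuation, so V_0 = 8.1627

$8.16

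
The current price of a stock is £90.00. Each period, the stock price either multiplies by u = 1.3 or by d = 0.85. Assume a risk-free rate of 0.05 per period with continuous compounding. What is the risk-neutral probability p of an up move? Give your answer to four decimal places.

Risk-neutral probability p = (e^0.05 − 0.85)/(1.3 − 0.85) = 0.2013/0.4500 = 0.4473

p = 0.4473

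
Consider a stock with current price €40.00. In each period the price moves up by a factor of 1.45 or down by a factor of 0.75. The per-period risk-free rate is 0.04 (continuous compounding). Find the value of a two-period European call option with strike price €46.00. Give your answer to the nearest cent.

Risk-neutral probability p = (e^0.04 − 0.75)/(1.45 − 0.75) = 0.2908/0.7000 = 0.4154
Terminal stock prices: S_uu = 84.1, S_ud = 43.5, S_dd = 22.5
Terminal payoffs (S − K): max(38.1, 0) = 38.1, max(-2.5, 0) = 0, max(-23.5, 0) = 0
Node u (S = 58): V_u = e^(−0.04)·[0.4154·38.1000 + 0.5846·0.0000] = 15.2078
Node d (S = 30): V_d = e^(−0.04)·[0.4154·0.0000 + 0.5846·0.0000] = 0.0000
Node 0 (S = 40): V_0 = e^(−0.04)·[0.4154·15.2078 + 0.5846·0.0000] = 6.0702

€6.07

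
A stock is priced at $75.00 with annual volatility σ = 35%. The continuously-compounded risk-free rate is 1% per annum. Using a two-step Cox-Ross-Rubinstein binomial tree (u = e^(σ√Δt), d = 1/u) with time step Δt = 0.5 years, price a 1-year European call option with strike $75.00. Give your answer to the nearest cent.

CRR parameters: u = e^(σ√Δt) = e^(0.35·√0.5) = 1.2808, d = 1/u = 0.7808
Per-period rate: rΔt = 0.01·0.5 = 0.005, so R = e^0.005 = 1.0050
Risk-neutral probability p = (e^0.005 − 0.7808)/(1.2808 − 0.7808) = 0.2243/0.5000 = 0.4485
Terminal stock prices: S_uu = 123, S_ud = 75, S_dd = 45.72
Terminal payoffs (S − K): max(48.03, 0) = 48.03, max(0, 0) = 0, max(-29.28, 0) = 0
Node u (S = 96.06): V_u = e^(−0.005)·[0.4485·48.0343 + 0.5515·0.0000] = 21.4343
Node d (S = 58.56): V_d = e^(−0.005)·[0.4485·0.0000 + 0.5515·0.0000] = 0.0000
Node 0 (S = 75): V_0 = e^(−0.005)·[0.4485·21.4343 + 0.5515·0.0000] = 9.5646

$9.56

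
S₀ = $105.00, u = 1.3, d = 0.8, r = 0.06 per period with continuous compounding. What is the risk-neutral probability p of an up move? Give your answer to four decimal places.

Risk-neutral probability p = (e^0.06 − 0.8)/(1.3 − 0.8) = 0.2618/0.5000 = 0.5237

p = 0.5237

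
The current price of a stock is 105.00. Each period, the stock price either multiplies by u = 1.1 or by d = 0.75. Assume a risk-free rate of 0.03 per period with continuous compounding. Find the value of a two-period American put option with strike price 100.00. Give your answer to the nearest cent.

Risk-neutral probability p = (e^0.03 − 0.75)/(1.1 − 0.75) = 0.2805/0.3500 = 0.8013
Terminal stock prices: S_uu = 127.1, S_ud = 86.63, S_dd = 59.06
Terminal payoffs (K − S): max(-27.05, 0) = 0, max(13.37, 0) = 13.37, max(40.94, 0) = 40.94
Node u (S = 115.5): continuation = e^(−0.03)·[0.8013·0.0000 + 0.1987·13.3750] = 2.5791; exercise value = 0.0000 ≤ continuation, so V_u = 2.5791
Node d (S = 78.75): continuation = e^(−0.03)·[0.8013·13.3750 + 0.1987·40.9375] = 18.2946; exercise value = 21.2500 > continuation, so V_d = 21.2500 (exercise)
Node 0 (S = 105): continuation = e^(−0.03)·[0.8013·2.5791 + 0.1987·21.2500] = 6.1032; exercise value = 0.0000 ≤ continuation, so V_0 = 6.1032

6.10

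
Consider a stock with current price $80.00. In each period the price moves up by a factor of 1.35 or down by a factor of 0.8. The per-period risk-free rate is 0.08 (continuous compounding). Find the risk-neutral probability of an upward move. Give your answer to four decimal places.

Risk-neutral probability p = (e^0.08 − 0.8)/(1.35 − 0.8) = 0.2833/0.5500 = 0.5151

p = 0.5151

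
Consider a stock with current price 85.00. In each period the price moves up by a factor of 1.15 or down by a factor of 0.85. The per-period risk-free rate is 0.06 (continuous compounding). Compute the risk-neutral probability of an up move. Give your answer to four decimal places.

Risk-neutral probability p = (e^0.06 − 0.85)/(1.15 − 0.85) = 0.2118/0.3000 = 0.7061

p = 0.7061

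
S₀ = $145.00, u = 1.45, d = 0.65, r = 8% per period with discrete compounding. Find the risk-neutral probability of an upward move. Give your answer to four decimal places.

p = 0.5375

Risk-neutral probability p = (1 + 0.08 − 0.65)/(1.45 − 0.65) = 0.4300/0.8000 = 0.5375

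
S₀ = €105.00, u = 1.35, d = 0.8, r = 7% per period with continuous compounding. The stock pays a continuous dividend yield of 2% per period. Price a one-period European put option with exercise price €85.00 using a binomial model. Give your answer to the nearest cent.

€0.51

Per-period risk-free factor R = e^0.07 = 1.0725; dividend-adjusted growth = e^(0.07−0.02) = 1.0513.
Risk-neutral probability p = (1.0513 − 0.8)/(1.35 − 0.8) = 0.2513/0.5500 = 0.4569
Terminal stock prices: S_u = 141.8, S_d = 84
Terminal payoffs (K − S): max(-56.75, 0) = 0, max(1, 0) = 1
Node 0 (S = 105): V_0 = e^(−0.07)·[0.4569·0.0000 + 0.5431·1.0000] = 0.5064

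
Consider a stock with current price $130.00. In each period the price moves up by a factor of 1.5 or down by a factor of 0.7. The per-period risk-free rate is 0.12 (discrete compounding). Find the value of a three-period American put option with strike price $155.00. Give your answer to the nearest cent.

Risk-neutral probability p = (1 + 0.12 − 0.7)/(1.5 − 0.7) = 0.4200/0.8000 = 0.5250
Terminal stock prices: S_uuu = 438.8, S_uud = 204.8, S_udd = 95.55, S_ddd = 44.59
Terminal payoffs (K − S): max(-283.8, 0) = 0, max(-49.75, 0) = 0, max(59.45, 0) = 59.45, max(110.4, 0) = 110.4
Node uu (S = 292.5): continuation = 1/1.12·[0.5250·0.0000 + 0.4750·0.0000] = 0.0000; exercise value = 0.0000 ≤ continuation, so V_uu = 0.0000
Node ud (S = 136.5): continuation = 1/1.12·[0.5250·0.0000 + 0.4750·59.4500] = 25.2132; exercise value = 18.5000 ≤ continuation, so V_ud = 25.2132
Node dd (S = 63.7): continuation = 1/1.12·[0.5250·59.4500 + 0.4750·110.4100] = 74.6929; exercise value = 91.3000 > continuation, so V_dd = 91.3000 (exercise)
Node u (S = 195): continuation = 1/1.12·[0.5250·0.0000 + 0.4750·25.2132] = 10.6931; exercise value = 0.0000 ≤ continuation, so V_u = 10.6931
Node d (S = 91): continuation = 1/1.12·[0.5250·25.2132 + 0.4750·91.3000] = 50.5397; exercise value = 64.0000 > continuation, so V_d = 64.0000 (exercise)
Node 0 (S = 130): continuation = 1/1.12·[0.5250·10.6931 + 0.4750·64.0000] = 32.1552; exercise value = 25.0000 ≤ continuation, so V_0 = 32.1552

$32.16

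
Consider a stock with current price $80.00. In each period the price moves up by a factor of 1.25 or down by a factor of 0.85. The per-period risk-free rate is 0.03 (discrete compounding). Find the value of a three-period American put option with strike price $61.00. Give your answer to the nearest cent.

Risk-neutral probability p = (1 + 0.03 − 0.85)/(1.25 − 0.85) = 0.1800/0.4000 = 0.4500
Terminal stock prices: S_uuu = 156.2, S_uud = 106.2, S_udd = 72.25, S_ddd = 49.13
Terminal payoffs (K − S): max(-95.25, 0) = 0, max(-45.25, 0) = 0, max(-11.25, 0) = 0, max(11.87, 0) = 11.87
Node uu (S = 125): continuation = 1/1.03·[0.4500·0.0000 + 0.5500·0.0000] = 0.0000; exercise value = 0.0000 ≤ continuation, so V_uu = 0.0000
Node ud (S = 85): continuation = 1/1.03·[0.4500·0.0000 + 0.5500·0.0000] = 0.0000; exercise value = 0.0000 ≤ continuation, so V_ud = 0.0000
Node dd (S = 57.8): continuation = 1/1.03·[0.4500·0.0000 + 0.5500·11.8700] = 6.3383; exercise value = 3.2000 ≤ continuation, so V_dd = 6.3383
Node u (S = 100): continuation = 1/1.03·[0.4500·0.0000 + 0.5500·0.0000] = 0.0000; exercise value = 0.0000 ≤ continuation, so V_u = 0.0000
Node d (S = 68): continuation = 1/1.03·[0.4500·0.0000 + 0.5500·6.3383] = 3.3846; exercise value = 0.0000 ≤ continuation, so V_d = 3.3846
Node 0 (S = 80): continuation = 1/1.03·[0.4500·0.0000 + 0.5500·3.3846] = 1.8073; exercise value = 0.0000 ≤ continuation, so V_0 = 1.8073

$1.81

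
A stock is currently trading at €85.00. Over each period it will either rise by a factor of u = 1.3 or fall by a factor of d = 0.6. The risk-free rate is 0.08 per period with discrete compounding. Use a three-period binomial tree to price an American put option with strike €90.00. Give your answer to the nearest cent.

€16.18

Risk-neutral probability p = (1 + 0.08 − 0.6)/(1.3 − 0.6) = 0.4800/0.7000 = 0.6857
Terminal stock prices: S_uuu = 186.7, S_uud = 86.19, S_udd = 39.78, S_ddd = 18.36
Terminal payoffs (K − S): max(-96.75, 0) = 0, max(3.81, 0) = 3.81, max(50.22, 0) = 50.22, max(71.64, 0) = 71.64
Node uu (S = 143.7): continuation = 1/1.08·[0.6857·0.0000 + 0.3143·3.8100] = 1.1087; exercise value = 0.0000 ≤ continuation, so V_uu = 1.1087
Node ud (S = 66.3): continuation = 1/1.08·[0.6857·3.8100 + 0.3143·50.2200] = 17.0333; exercise value = 23.7000 > continuation, so V_ud = 23.7000 (exercise)
Node dd (S = 30.6): continuation = 1/1.08·[0.6857·50.2200 + 0.3143·71.6400] = 52.7333; exercise value = 59.4000 > continuation, so V_dd = 59.4000 (exercise)
Node u (S = 110.5): continuation = 1/1.08·[0.6857·1.1087 + 0.3143·23.7000] = 7.6008; exercise value = 0.0000 ≤ continuation, so V_u = 7.6008
Node d (S = 51): continuation = 1/1.08·[0.6857·23.7000 + 0.3143·59.4000] = 32.3333; exercise value = 39.0000 > continuation, so V_d = 39.0000 (exercise)
Node 0 (S = 85): continuation = 1/1.08·[0.6857·7.6008 + 0.3143·39.0000] = 16.1751; exercise value = 5.0000 ≤ continuation, so V_0 = 16.1751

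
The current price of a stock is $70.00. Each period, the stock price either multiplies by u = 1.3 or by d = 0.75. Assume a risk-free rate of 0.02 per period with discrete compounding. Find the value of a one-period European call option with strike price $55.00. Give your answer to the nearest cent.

$17.33

Risk-neutral probability p = (1 + 0.02 − 0.75)/(1.3 − 0.75) = 0.2700/0.5500 = 0.4909
Terminal stock prices: S_u = 91, S_d = 52.5
Terminal payoffs (S − K): max(36, 0) = 36, max(-2.5, 0) = 0
Node 0 (S = 70): V_0 = 1/1.02·[0.4909·36.0000 + 0.5091·0.0000] = 17.3262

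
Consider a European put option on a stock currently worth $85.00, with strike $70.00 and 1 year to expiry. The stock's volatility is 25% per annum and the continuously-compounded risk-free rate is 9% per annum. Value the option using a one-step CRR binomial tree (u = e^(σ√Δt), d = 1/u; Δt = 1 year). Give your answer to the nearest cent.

$1.31

CRR parameters: u = e^(σ√Δt) = e^(0.25·√1) = 1.2840, d = 1/u = 0.7788
Per-period rate: rΔt = 0.09·1 = 0.09, so R = e^0.09 = 1.0942
Risk-neutral probability p = (e^0.09 − 0.7788)/(1.2840 − 0.7788) = 0.3154/0.5052 = 0.6242
Terminal stock prices: S_u = 109.1, S_d = 66.2
Terminal payoffs (K − S): max(-39.14, 0) = 0, max(3.802, 0) = 3.802
Node 0 (S = 85): V_0 = e^(−0.09)·[0.6242·0.0000 + 0.3758·3.8019] = 1.3057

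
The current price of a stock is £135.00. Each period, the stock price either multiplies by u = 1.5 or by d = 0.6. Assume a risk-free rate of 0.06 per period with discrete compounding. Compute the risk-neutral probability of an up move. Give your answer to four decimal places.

p = 0.5111

Risk-neutral probability p = (1 + 0.06 − 0.6)/(1.5 − 0.6) = 0.4600/0.9000 = 0.5111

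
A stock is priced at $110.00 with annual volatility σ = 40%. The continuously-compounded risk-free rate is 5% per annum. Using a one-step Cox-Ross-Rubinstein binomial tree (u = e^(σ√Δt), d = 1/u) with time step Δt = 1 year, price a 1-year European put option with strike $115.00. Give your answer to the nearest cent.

CRR parameters: u = e^(σ√Δt) = e^(0.4·√1) = 1.4918, d = 1/u = 0.6703
Per-period rate: rΔt = 0.05·1 = 0.05, so R = e^0.05 = 1.0513
Risk-neutral probability p = (e^0.05 − 0.6703)/(1.4918 − 0.6703) = 0.3810/0.8215 = 0.4637
Terminal stock prices: S_u = 164.1, S_d = 73.74
Terminal payoffs (K − S): max(-49.1, 0) = 0, max(41.26, 0) = 41.26
Node 0 (S = 110): V_0 = e^(−0.05)·[0.4637·0.0000 + 0.5363·41.2648] = 21.0501

$21.05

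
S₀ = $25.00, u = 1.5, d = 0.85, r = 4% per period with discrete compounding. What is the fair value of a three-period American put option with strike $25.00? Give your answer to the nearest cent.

Risk-neutral probability p = (1 + 0.04 − 0.85)/(1.5 − 0.85) = 0.1900/0.6500 = 0.2923
Terminal stock prices: S_uuu = 84.38, S_uud = 47.81, S_udd = 27.09, S_ddd = 15.35
Terminal payoffs (K − S): max(-59.38, 0) = 0, max(-22.81, 0) = 0, max(-2.094, 0) = 0, max(9.647, 0) = 9.647
Node uu (S = 56.25): continuation = 1/1.04·[0.2923·0.0000 + 0.7077·0.0000] = 0.0000; exercise value = 0.0000 ≤ continuation, so V_uu = 0.0000
Node ud (S = 31.88): continuation = 1/1.04·[0.2923·0.0000 + 0.7077·0.0000] = 0.0000; exercise value = 0.0000 ≤ continuation, so V_ud = 0.0000
Node dd (S = 18.06): continuation = 1/1.04·[0.2923·0.0000 + 0.7077·9.6469] = 6.5644; exercise value = 6.9375 > continuation, so V_dd = 6.9375 (exercise)
Node u (S = 37.5): continuation = 1/1.04·[0.2923·0.0000 + 0.7077·0.0000] = 0.0000; exercise value = 0.0000 ≤ continuation, so V_u = 0.0000
Node d (S = 21.25): continuation = 1/1.04·[0.2923·0.0000 + 0.7077·6.9375] = 4.7208; exercise value = 3.7500 ≤ continuation, so V_d = 4.7208
Node 0 (S = 25): continuation = 1/1.04·[0.2923·0.0000 + 0.7077·4.7208] = 3.2124; exercise value = 0.0000 ≤ continuation, so V_0 = 3.2124

$3.21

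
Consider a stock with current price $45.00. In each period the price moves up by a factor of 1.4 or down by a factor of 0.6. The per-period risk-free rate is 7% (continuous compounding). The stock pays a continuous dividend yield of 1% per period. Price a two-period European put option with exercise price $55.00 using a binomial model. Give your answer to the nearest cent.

Per-period risk-free factor R = e^0.07 = 1.0725; dividend-adjusted growth = e^(0.07−0.01) = 1.0618.
Risk-neutral probability p = (1.0618 − 0.6)/(1.4 − 0.6) = 0.4618/0.8000 = 0.5773
Terminal stock prices: S_uu = 88.2, S_ud = 37.8, S_dd = 16.2
Terminal payoffs (K − S): max(-33.2, 0) = 0, max(17.2, 0) = 17.2, max(38.8, 0) = 38.8
Node u (S = 63): V_u = e^(−0.07)·[0.5773·0.0000 + 0.4227·17.2000] = 6.7790
Node d (S = 27): V_d = e^(−0.07)·[0.5773·17.2000 + 0.4227·38.8000] = 24.5503
Node 0 (S = 45): V_0 = e^(−0.07)·[0.5773·6.7790 + 0.4227·24.5503] = 13.3248

$13.32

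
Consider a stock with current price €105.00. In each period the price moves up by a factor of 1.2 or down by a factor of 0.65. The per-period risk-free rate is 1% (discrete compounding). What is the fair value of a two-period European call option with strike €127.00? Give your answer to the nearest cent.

€10.16

Risk-neutral probability p = (1 + 0.01 − 0.65)/(1.2 − 0.65) = 0.3600/0.5500 = 0.6545
Terminal stock prices: S_uu = 151.2, S_ud = 81.9, S_dd = 44.36
Terminal payoffs (S − K): max(24.2, 0) = 24.2, max(-45.1, 0) = 0, max(-82.64, 0) = 0
Node u (S = 126): V_u = 1/1.01·[0.6545·24.2000 + 0.3455·0.0000] = 15.6832
Node d (S = 68.25): V_d = 1/1.01·[0.6545·0.0000 + 0.3455·0.0000] = 0.0000
Node 0 (S = 105): V_0 = 1/1.01·[0.6545·15.6832 + 0.3455·0.0000] = 10.1637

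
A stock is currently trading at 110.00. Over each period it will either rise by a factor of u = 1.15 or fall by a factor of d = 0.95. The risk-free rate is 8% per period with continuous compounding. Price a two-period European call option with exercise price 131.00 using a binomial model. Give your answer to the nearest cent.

Risk-neutral probability p = (e^0.08 − 0.95)/(1.15 − 0.95) = 0.1333/0.2000 = 0.6664
Terminal stock prices: S_uu = 145.5, S_ud = 120.2, S_dd = 99.27
Terminal payoffs (S − K): max(14.47, 0) = 14.47, max(-10.83, 0) = 0, max(-31.73, 0) = 0
Node u (S = 126.5): V_u = e^(−0.08)·[0.6664·14.4750 + 0.3336·0.0000] = 8.9050
Node d (S = 104.5): V_d = e^(−0.08)·[0.6664·0.0000 + 0.3336·0.0000] = 0.0000
Node 0 (S = 110): V_0 = e^(−0.08)·[0.6664·8.9050 + 0.3336·0.0000] = 5.4783

5.48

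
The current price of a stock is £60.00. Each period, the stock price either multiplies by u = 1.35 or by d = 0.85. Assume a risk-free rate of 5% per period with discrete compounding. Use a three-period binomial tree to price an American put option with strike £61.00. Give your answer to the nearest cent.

£6.38

Risk-neutral probability p = (1 + 0.05 − 0.85)/(1.35 − 0.85) = 0.2000/0.5000 = 0.4000
Terminal stock prices: S_uuu = 147.6, S_uud = 92.95, S_udd = 58.52, S_ddd = 36.85
Terminal payoffs (K − S): max(-86.62, 0) = 0, max(-31.95, 0) = 0, max(2.478, 0) = 2.478, max(24.15, 0) = 24.15
Node uu (S = 109.4): continuation = 1/1.05·[0.4000·0.0000 + 0.6000·0.0000] = 0.0000; exercise value = 0.0000 ≤ continuation, so V_uu = 0.0000
Node ud (S = 68.85): continuation = 1/1.05·[0.4000·0.0000 + 0.6000·2.4775] = 1.4157; exercise value = 0.0000 ≤ continuation, so V_ud = 1.4157
Node dd (S = 43.35): continuation = 1/1.05·[0.4000·2.4775 + 0.6000·24.1525] = 14.7452; exercise value = 17.6500 > continuation, so V_dd = 17.6500 (exercise)
Node u (S = 81): continuation = 1/1.05·[0.4000·0.0000 + 0.6000·1.4157] = 0.8090; exercise value = 0.0000 ≤ continuation, so V_u = 0.8090
Node d (S = 51): continuation = 1/1.05·[0.4000·1.4157 + 0.6000·17.6500] = 10.6250; exercise value = 10.0000 ≤ continuation, so V_d = 10.6250
Node 0 (S = 60): continuation = 1/1.05·[0.4000·0.8090 + 0.6000·10.6250] = 6.3796; exercise value = 1.0000 ≤ continuation, so V_0 = 6.3796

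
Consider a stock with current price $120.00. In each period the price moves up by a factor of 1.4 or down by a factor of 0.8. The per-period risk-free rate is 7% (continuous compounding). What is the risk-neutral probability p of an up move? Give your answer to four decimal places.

Risk-neutral probability p = (e^0.07 − 0.8)/(1.4 − 0.8) = 0.2725/0.6000 = 0.4542

p = 0.4542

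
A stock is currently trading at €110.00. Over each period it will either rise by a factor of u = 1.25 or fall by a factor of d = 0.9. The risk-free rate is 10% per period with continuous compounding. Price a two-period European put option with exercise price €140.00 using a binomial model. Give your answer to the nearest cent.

€13.59

Risk-neutral probability p = (e^0.1 − 0.9)/(1.25 − 0.9) = 0.2052/0.3500 = 0.5862
Terminal stock prices: S_uu = 171.9, S_ud = 123.8, S_dd = 89.1
Terminal payoffs (K − S): max(-31.88, 0) = 0, max(16.25, 0) = 16.25, max(50.9, 0) = 50.9
Node u (S = 137.5): V_u = e^(−0.1)·[0.5862·0.0000 + 0.4138·16.2500] = 6.0843
Node d (S = 99): V_d = e^(−0.1)·[0.5862·16.2500 + 0.4138·50.9000] = 27.6772
Node 0 (S = 110): V_0 = e^(−0.1)·[0.5862·6.0843 + 0.4138·27.6772] = 13.5901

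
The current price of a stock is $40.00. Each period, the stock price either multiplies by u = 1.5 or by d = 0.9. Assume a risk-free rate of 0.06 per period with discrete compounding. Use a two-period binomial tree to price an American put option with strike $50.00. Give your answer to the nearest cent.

Risk-neutral probability p = (1 + 0.06 − 0.9)/(1.5 − 0.9) = 0.1600/0.6000 = 0.2667
Terminal stock prices: S_uu = 90, S_ud = 54, S_dd = 32.4
Terminal payoffs (K − S): max(-40, 0) = 0, max(-4, 0) = 0, max(17.6, 0) = 17.6
Node u (S = 60): continuation = 1/1.06·[0.2667·0.0000 + 0.7333·0.0000] = 0.0000; exercise value = 0.0000 ≤ continuation, so V_u = 0.0000
Node d (S = 36): continuation = 1/1.06·[0.2667·0.0000 + 0.7333·17.6000] = 12.1761; exercise value = 14.0000 > continuation, so V_d = 14.0000 (exercise)
Node 0 (S = 40): continuation = 1/1.06·[0.2667·0.0000 + 0.7333·14.0000] = 9.6855; exercise value = 10.0000 > continuation, so V_0 = 10.0000 (exercise)

$10.00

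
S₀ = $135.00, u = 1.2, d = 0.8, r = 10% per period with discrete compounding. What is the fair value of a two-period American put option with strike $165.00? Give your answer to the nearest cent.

$30.00

Risk-neutral probability p = (1 + 0.1 − 0.8)/(1.2 − 0.8) = 0.3000/0.4000 = 0.7500
Terminal stock prices: S_uu = 194.4, S_ud = 129.6, S_dd = 86.4
Terminal payoffs (K − S): max(-29.4, 0) = 0, max(35.4, 0) = 35.4, max(78.6, 0) = 78.6
Node u (S = 162): continuation = 1/1.1·[0.7500·0.0000 + 0.2500·35.4000] = 8.0455; exercise value = 3.0000 ≤ continuation, so V_u = 8.0455
Node d (S = 108): continuation = 1/1.1·[0.7500·35.4000 + 0.2500·78.6000] = 42.0000; exercise value = 57.0000 > continuation, so V_d = 57.0000 (exercise)
Node 0 (S = 135): continuation = 1/1.1·[0.7500·8.0455 + 0.2500·57.0000] = 18.4401; exercise value = 30.0000 > continuation, so V_0 = 30.0000 (exercise)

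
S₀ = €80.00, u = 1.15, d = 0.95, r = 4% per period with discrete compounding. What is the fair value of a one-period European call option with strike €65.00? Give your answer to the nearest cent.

Risk-neutral probability p = (1 + 0.04 − 0.95)/(1.15 − 0.95) = 0.0900/0.2000 = 0.4500
Terminal stock prices: S_u = 92, S_d = 76
Terminal payoffs (S − K): max(27, 0) = 27, max(11, 0) = 11
Node 0 (S = 80): V_0 = 1/1.04·[0.4500·27.0000 + 0.5500·11.0000] = 17.5000

€17.50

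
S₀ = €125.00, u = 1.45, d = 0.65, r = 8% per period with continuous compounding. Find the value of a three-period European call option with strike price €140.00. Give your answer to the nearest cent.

Risk-neutral probability p = (e^0.08 − 0.65)/(1.45 − 0.65) = 0.4333/0.8000 = 0.5416
Terminal stock prices: S_uuu = 381.1, S_uud = 170.8, S_udd = 76.58, S_ddd = 34.33
Terminal payoffs (S − K): max(241.1, 0) = 241.1, max(30.83, 0) = 30.83, max(-63.42, 0) = 0, max(-105.7, 0) = 0
Node uu (S = 262.8): V_uu = e^(−0.08)·[0.5416·241.0781 + 0.4584·30.8281] = 133.5762
Node ud (S = 117.8): V_ud = e^(−0.08)·[0.5416·30.8281 + 0.4584·0.0000] = 15.4131
Node dd (S = 52.81): V_dd = e^(−0.08)·[0.5416·0.0000 + 0.4584·0.0000] = 0.0000
Node u (S = 181.2): V_u = e^(−0.08)·[0.5416·133.5762 + 0.4584·15.4131] = 73.3058
Node d (S = 81.25): V_d = e^(−0.08)·[0.5416·15.4131 + 0.4584·0.0000] = 7.7060
Node 0 (S = 125): V_0 = e^(−0.08)·[0.5416·73.3058 + 0.4584·7.7060] = 39.9114

€39.91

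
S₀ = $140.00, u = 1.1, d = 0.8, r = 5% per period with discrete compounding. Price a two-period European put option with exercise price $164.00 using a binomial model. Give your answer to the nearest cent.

$12.15

Risk-neutral probability p = (1 + 0.05 − 0.8)/(1.1 − 0.8) = 0.2500/0.3000 = 0.8333
Terminal stock prices: S_uu = 169.4, S_ud = 123.2, S_dd = 89.6
Terminal payoffs (K − S): max(-5.4, 0) = 0, max(40.8, 0) = 40.8, max(74.4, 0) = 74.4
Node u (S = 154): V_u = 1/1.05·[0.8333·0.0000 + 0.1667·40.8000] = 6.4762
Node d (S = 112): V_d = 1/1.05·[0.8333·40.8000 + 0.1667·74.4000] = 44.1905
Node 0 (S = 140): V_0 = 1/1.05·[0.8333·6.4762 + 0.1667·44.1905] = 12.1542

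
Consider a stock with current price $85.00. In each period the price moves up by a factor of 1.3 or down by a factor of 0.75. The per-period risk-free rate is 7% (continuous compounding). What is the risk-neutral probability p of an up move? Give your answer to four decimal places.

p = 0.5864

Risk-neutral probability p = (e^0.07 − 0.75)/(1.3 − 0.75) = 0.3225/0.5500 = 0.5864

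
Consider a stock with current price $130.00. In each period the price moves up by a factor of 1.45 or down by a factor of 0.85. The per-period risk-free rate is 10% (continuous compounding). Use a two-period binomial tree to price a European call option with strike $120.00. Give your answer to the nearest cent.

$38.80

Risk-neutral probability p = (e^0.1 − 0.85)/(1.45 − 0.85) = 0.2552/0.6000 = 0.4253
Terminal stock prices: S_uu = 273.3, S_ud = 160.2, S_dd = 93.92
Terminal payoffs (S − K): max(153.3, 0) = 153.3, max(40.22, 0) = 40.22, max(-26.08, 0) = 0
Node u (S = 188.5): V_u = e^(−0.1)·[0.4253·153.3250 + 0.5747·40.2250] = 79.9195
Node d (S = 110.5): V_d = e^(−0.1)·[0.4253·40.2250 + 0.5747·0.0000] = 15.4791
Node 0 (S = 130): V_0 = e^(−0.1)·[0.4253·79.9195 + 0.5747·15.4791] = 38.8036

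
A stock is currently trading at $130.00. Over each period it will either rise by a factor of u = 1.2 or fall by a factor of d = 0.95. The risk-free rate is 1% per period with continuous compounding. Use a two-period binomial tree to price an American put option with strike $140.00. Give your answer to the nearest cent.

Risk-neutral probability p = (e^0.01 − 0.95)/(1.2 − 0.95) = 0.0601/0.2500 = 0.2402
Terminal stock prices: S_uu = 187.2, S_ud = 148.2, S_dd = 117.3
Terminal payoffs (K − S): max(-47.2, 0) = 0, max(-8.2, 0) = 0, max(22.67, 0) = 22.67
Node u (S = 156): continuation = e^(−0.01)·[0.2402·0.0000 + 0.7598·0.0000] = 0.0000; exercise value = 0.0000 ≤ continuation, so V_u = 0.0000
Node d (S = 123.5): continuation = e^(−0.01)·[0.2402·0.0000 + 0.7598·22.6750] = 17.0570; exercise value = 16.5000 ≤ continuation, so V_d = 17.0570
Node 0 (S = 130): continuation = e^(−0.01)·[0.2402·0.0000 + 0.7598·17.0570] = 12.8310; exercise value = 10.0000 ≤ continuation, so V_0 = 12.8310

$12.83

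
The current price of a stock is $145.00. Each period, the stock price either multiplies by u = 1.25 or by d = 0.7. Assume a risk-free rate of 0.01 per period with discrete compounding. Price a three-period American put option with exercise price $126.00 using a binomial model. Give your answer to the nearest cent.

$18.00

Risk-neutral probability p = (1 + 0.01 − 0.7)/(1.25 − 0.7) = 0.3100/0.5500 = 0.5636
Terminal stock prices: S_uuu = 283.2, S_uud = 158.6, S_udd = 88.81, S_ddd = 49.73
Terminal payoffs (K − S): max(-157.2, 0) = 0, max(-32.59, 0) = 0, max(37.19, 0) = 37.19, max(76.27, 0) = 76.27
Node uu (S = 226.6): continuation = 1/1.01·[0.5636·0.0000 + 0.4364·0.0000] = 0.0000; exercise value = 0.0000 ≤ continuation, so V_uu = 0.0000
Node ud (S = 126.9): continuation = 1/1.01·[0.5636·0.0000 + 0.4364·37.1875] = 16.0666; exercise value = 0.0000 ≤ continuation, so V_ud = 16.0666
Node dd (S = 71.05): continuation = 1/1.01·[0.5636·37.1875 + 0.4364·76.2650] = 53.7025; exercise value = 54.9500 > continuation, so V_dd = 54.9500 (exercise)
Node u (S = 181.2): continuation = 1/1.01·[0.5636·0.0000 + 0.4364·16.0666] = 6.9415; exercise value = 0.0000 ≤ continuation, so V_u = 6.9415
Node d (S = 101.5): continuation = 1/1.01·[0.5636·16.0666 + 0.4364·54.9500] = 32.7068; exercise value = 24.5000 ≤ continuation, so V_d = 32.7068
Node 0 (S = 145): continuation = 1/1.01·[0.5636·6.9415 + 0.4364·32.7068] = 18.0045; exercise value = 0.0000 ≤ continuation, so V_0 = 18.0045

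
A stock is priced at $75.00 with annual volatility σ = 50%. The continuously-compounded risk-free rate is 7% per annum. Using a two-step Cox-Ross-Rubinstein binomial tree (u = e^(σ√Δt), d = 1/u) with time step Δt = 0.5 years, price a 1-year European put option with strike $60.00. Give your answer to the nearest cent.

CRR parameters: u = e^(σ√Δt) = e^(0.5·√0.5) = 1.4241, d = 1/u = 0.7022
Per-period rate: rΔt = 0.07·0.5 = 0.035, so R = e^0.035 = 1.0356
Risk-neutral probability p = (e^0.035 − 0.7022)/(1.4241 − 0.7022) = 0.3334/0.7219 = 0.4619
Terminal stock prices: S_uu = 152.1, S_ud = 75, S_dd = 36.98
Terminal payoffs (K − S): max(-92.11, 0) = 0, max(-15, 0) = 0, max(23.02, 0) = 23.02
Node u (S = 106.8): V_u = e^(−0.035)·[0.4619·0.0000 + 0.5381·0.0000] = 0.0000
Node d (S = 52.66): V_d = e^(−0.035)·[0.4619·0.0000 + 0.5381·23.0198] = 11.9618
Node 0 (S = 75): V_0 = e^(−0.035)·[0.4619·0.0000 + 0.5381·11.9618] = 6.2157

$6.22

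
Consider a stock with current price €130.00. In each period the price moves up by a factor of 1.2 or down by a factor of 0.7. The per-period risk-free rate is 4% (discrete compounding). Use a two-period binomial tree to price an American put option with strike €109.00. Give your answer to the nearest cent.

€5.54

Risk-neutral probability p = (1 + 0.04 − 0.7)/(1.2 − 0.7) = 0.3400/0.5000 = 0.6800
Terminal stock prices: S_uu = 187.2, S_ud = 109.2, S_dd = 63.7
Terminal payoffs (K − S): max(-78.2, 0) = 0, max(-0.2, 0) = 0, max(45.3, 0) = 45.3
Node u (S = 156): continuation = 1/1.04·[0.6800·0.0000 + 0.3200·0.0000] = 0.0000; exercise value = 0.0000 ≤ continuation, so V_u = 0.0000
Node d (S = 91): continuation = 1/1.04·[0.6800·0.0000 + 0.3200·45.3000] = 13.9385; exercise value = 18.0000 > continuation, so V_d = 18.0000 (exercise)
Node 0 (S = 130): continuation = 1/1.04·[0.6800·0.0000 + 0.3200·18.0000] = 5.5385; exercise value = 0.0000 ≤ continuation, so V_0 = 5.5385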